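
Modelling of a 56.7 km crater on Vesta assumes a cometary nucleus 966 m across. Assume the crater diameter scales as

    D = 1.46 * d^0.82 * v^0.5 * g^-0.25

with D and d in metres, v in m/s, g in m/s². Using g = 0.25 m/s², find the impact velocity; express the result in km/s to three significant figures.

v ≈ 9.60 km/s

Rearranging for v: v = [D / (1.46 · 966^0.82 · 0.25^-0.25)]^(1/0.5).
D = 56700 m.
966^0.82 = 280.3
0.25^-0.25 = 1.414
Denominator = 1.46 × 280.3 × 1.414 = 578.7
D / 578.7 = 56700 / 578.7 = 97.98
v = 97.98^(1/0.5) = 97.98^2 = 9600 m/s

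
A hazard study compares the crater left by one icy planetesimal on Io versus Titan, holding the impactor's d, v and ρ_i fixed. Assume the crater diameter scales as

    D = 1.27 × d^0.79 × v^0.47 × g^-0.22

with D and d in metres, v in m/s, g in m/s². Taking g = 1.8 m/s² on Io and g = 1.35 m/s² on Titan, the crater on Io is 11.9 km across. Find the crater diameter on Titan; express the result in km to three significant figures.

D ≈ 12.7 km

All impactor-dependent factors cancel in the ratio, leaving D_Titan/D_Io = (g_Titan/g_Io)^-0.22.
(1.35/1.8)^-0.22 = 0.7500^-0.22 = 1.065
D_Titan = 1.065 × 11.9 km = 12.7 km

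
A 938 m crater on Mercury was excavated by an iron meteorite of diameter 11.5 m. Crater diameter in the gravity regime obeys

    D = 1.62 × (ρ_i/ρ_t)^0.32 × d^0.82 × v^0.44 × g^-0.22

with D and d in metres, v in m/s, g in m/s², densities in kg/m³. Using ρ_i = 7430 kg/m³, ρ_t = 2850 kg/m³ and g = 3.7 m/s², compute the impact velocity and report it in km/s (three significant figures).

v ≈ 19.2 km/s

Rearranging for v: v = [D / (1.62 · (7430/2850)^0.32 · 11.5^0.82 · 3.7^-0.22)]^(1/0.44).
(7430/2850)^0.32 = 1.359
11.5^0.82 = 7.409
3.7^-0.22 = 0.7499
Denominator = 1.62 × 1.359 × 7.409 × 0.7499 = 12.23
D / 12.23 = 938 / 12.23 = 76.70
v = 76.70^(1/0.44) = 76.70^2.2727 = 19212 m/s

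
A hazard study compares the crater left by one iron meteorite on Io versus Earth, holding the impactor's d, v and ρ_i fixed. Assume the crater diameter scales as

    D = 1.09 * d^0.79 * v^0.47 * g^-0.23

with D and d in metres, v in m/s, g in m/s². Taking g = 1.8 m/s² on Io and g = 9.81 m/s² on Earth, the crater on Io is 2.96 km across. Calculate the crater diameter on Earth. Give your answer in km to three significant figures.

D ≈ 2.00 km

All impactor-dependent factors cancel in the ratio, leaving D_Earth/D_Io = (g_Earth/g_Io)^-0.23.
(9.81/1.8)^-0.23 = 5.450^-0.23 = 0.6771
D_Earth = 0.6771 × 2.96 km = 2.00 km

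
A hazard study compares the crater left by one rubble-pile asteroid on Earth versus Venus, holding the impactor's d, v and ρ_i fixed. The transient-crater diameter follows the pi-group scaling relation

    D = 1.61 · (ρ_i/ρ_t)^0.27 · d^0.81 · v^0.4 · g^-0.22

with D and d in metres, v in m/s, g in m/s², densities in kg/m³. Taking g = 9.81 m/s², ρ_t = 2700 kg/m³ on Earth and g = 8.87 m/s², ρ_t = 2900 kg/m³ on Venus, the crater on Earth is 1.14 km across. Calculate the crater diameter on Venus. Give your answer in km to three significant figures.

D ≈ 1.14 km

The impactor-only factors (d, v, ρ_i) cancel in the ratio, leaving D_Venus/D_Earth = (g_Venus/g_Earth)^-0.22 · (ρ_t,Earth/ρ_t,Venus)^0.27.
(8.87/9.81)^-0.22 = 0.9042^-0.22 = 1.022
(2700/2900)^0.27 = 0.9310^0.27 = 0.9809
Ratio = 1.022 × 0.9809 = 1.002
D_Venus = 1.002 × 1.14 km = 1.14 km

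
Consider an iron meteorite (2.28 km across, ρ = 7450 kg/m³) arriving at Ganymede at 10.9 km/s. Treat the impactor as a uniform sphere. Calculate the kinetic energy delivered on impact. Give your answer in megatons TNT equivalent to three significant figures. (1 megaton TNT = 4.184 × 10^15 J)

E ≈ 6.56 × 10^5 Mt TNT

d = 2280 m; v = 10900 m/s.
Mass m = (π/6) ρ d³ = (π/6) × 7450 × (2280)³ = 4.623 × 10^13 kg
E = ½ m v² = 0.5 × 4.623 × 10^13 × (10900)² = 2.746 × 10^21 J
   = 2.746 × 10^21 / 4.184×10^15 = 6.563 × 10^5 Mt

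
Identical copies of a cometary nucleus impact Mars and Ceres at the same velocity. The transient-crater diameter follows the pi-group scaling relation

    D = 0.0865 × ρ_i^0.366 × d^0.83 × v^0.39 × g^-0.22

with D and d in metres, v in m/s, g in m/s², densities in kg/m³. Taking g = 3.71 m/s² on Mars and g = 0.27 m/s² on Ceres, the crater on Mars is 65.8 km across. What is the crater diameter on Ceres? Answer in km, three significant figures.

D ≈ 117 km

All impactor-dependent factors cancel in the ratio, leaving D_Ceres/D_Mars = (g_Ceres/g_Mars)^-0.22.
(0.27/3.71)^-0.22 = 0.07278^-0.22 = 1.780
D_Ceres = 1.780 × 65.8 km = 117 km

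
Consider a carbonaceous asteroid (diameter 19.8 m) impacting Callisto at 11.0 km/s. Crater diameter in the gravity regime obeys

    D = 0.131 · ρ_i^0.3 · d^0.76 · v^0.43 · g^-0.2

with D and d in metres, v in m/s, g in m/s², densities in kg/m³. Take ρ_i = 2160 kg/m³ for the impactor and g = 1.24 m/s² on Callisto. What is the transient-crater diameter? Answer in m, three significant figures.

In SI units: v = 11000 m/s.
ρ_i^0.3 = 2160^0.3 = 10.01
d^0.76 = 19.8^0.76 = 9.671
v^0.43 = 11000^0.43 = 54.68
g^-0.2 = 1.24^-0.2 = 0.9579
D = 0.131 × 10.01 × 9.671 × 54.68 × 0.9579 = 664.2 m

D ≈ 664 m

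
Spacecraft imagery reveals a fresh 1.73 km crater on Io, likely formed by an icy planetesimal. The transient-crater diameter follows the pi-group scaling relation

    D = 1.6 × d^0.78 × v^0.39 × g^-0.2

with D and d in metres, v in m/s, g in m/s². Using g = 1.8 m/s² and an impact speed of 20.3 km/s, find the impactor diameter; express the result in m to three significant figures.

Rearranging for d: d = [D / (1.6 · 20300^0.39 · 1.8^-0.2)]^(1/0.78).
D = 1730 m.
20300^0.39 = 47.85
1.8^-0.2 = 0.8891
Denominator = 1.6 × 47.85 × 0.8891 = 68.07
D / 68.07 = 1730 / 68.07 = 25.42
d = 25.42^(1/0.78) = 25.42^1.2821 = 63.33 m

d ≈ 63.3 m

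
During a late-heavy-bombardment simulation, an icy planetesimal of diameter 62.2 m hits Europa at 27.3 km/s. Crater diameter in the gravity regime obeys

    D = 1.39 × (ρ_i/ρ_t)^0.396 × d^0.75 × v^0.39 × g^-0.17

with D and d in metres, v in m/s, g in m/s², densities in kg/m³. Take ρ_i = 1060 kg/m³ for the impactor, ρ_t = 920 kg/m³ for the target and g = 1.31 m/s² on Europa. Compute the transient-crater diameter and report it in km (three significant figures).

In SI units: v = 27300 m/s.
(ρ_i/ρ_t)^0.396 = (1060/920)^0.396 = 1.058
d^0.75 = 62.2^0.75 = 22.15
v^0.39 = 27300^0.39 = 53.72
g^-0.17 = 1.31^-0.17 = 0.9551
D = 1.39 × 1.058 × 22.15 × 53.72 × 0.9551 = 1671 m
   = 1.671 km

D ≈ 1.67 km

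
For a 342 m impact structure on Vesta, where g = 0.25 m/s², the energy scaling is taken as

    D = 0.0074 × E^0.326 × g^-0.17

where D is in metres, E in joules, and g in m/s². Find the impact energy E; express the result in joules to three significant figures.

Rearranging: E = [D / (0.0074 · g^-0.17)]^(1/0.326).
g^-0.17 = 0.25^-0.17 = 1.266
D / (0.0074 × 1.266) = 342 / (9.368 × 10^-3) = 3.651 × 10^4
E = (3.651 × 10^4)^3.0675 = 9.890 × 10^13 J

E ≈ 9.89 × 10^13 J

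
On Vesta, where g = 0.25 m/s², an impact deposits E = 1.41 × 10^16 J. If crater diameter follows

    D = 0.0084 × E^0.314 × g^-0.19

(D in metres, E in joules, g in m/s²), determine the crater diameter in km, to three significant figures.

E^0.314 = (1.41 × 10^16)^0.314 = 1.177 × 10^5
g^-0.19 = 0.25^-0.19 = 1.301
D = 0.0084 × 1.177 × 10^5 × 1.301 = 1286 m
   = 1.286 km

D ≈ 1.29 km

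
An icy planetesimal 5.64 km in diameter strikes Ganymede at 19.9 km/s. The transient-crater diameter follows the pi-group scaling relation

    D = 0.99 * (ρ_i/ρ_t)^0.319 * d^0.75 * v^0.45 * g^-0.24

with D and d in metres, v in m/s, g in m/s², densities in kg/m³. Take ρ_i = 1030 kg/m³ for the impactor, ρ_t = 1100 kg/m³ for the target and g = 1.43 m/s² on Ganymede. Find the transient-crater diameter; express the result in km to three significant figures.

D ≈ 49.8 km

In SI units: d = 5640 m, v = 19900 m/s.
(ρ_i/ρ_t)^0.319 = (1030/1100)^0.319 = 0.9792
d^0.75 = 5640^0.75 = 650.8
v^0.45 = 19900^0.45 = 86.00
g^-0.24 = 1.43^-0.24 = 0.9177
D = 0.99 × 0.9792 × 650.8 × 86.00 × 0.9177 = 49791 m
   = 49.79 km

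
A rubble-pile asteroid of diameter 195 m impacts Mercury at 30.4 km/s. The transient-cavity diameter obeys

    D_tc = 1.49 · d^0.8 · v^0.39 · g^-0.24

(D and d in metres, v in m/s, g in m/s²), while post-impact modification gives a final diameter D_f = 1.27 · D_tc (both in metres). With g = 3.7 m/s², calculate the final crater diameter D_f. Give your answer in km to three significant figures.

v = 30400 m/s.
d^0.8 = 195^0.8 = 67.92
v^0.39 = 30400^0.39 = 56.02
g^-0.24 = 3.7^-0.24 = 0.7305
D_tc = 1.49 × 67.92 × 56.02 × 0.7305 = 4141 m
D_f = 1.27 × 4141 = 5259 m
     = 5.259 km

D_f ≈ 5.26 km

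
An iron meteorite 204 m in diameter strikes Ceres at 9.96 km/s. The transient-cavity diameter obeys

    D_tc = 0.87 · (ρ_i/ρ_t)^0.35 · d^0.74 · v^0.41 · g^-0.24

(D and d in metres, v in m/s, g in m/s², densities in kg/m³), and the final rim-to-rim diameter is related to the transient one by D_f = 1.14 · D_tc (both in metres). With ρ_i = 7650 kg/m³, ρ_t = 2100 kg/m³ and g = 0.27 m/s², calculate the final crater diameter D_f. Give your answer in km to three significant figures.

D_f ≈ 4.76 km

v = 9960 m/s.
(ρ_i/ρ_t)^0.35 = (7650/2100)^0.35 = 1.572
d^0.74 = 204^0.74 = 51.18
v^0.41 = 9960^0.41 = 43.58
g^-0.24 = 0.27^-0.24 = 1.369
D_tc = 0.87 × 1.572 × 51.18 × 43.58 × 1.369 = 4176 m
D_f = 1.14 × 4176 = 4761 m
     = 4.761 km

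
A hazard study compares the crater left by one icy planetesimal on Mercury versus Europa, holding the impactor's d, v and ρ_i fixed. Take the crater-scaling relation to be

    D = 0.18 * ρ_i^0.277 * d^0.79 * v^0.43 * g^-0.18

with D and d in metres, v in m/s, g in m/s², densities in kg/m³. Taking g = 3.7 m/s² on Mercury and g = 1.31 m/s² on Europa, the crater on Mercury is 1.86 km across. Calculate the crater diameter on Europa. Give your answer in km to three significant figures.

All impactor-dependent factors cancel in the ratio, leaving D_Europa/D_Mercury = (g_Europa/g_Mercury)^-0.18.
(1.31/3.7)^-0.18 = 0.3541^-0.18 = 1.205
D_Europa = 1.205 × 1.86 km = 2.24 km

D ≈ 2.24 km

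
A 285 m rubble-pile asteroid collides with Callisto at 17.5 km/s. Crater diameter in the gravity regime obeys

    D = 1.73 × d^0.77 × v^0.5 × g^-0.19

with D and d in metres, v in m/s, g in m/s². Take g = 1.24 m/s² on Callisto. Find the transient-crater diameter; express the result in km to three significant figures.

D ≈ 17.1 km

In SI units: v = 17500 m/s.
d^0.77 = 285^0.77 = 77.67
v^0.5 = 17500^0.5 = 132.3
g^-0.19 = 1.24^-0.19 = 0.9600
D = 1.73 × 77.67 × 132.3 × 0.9600 = 17066 m
   = 17.07 km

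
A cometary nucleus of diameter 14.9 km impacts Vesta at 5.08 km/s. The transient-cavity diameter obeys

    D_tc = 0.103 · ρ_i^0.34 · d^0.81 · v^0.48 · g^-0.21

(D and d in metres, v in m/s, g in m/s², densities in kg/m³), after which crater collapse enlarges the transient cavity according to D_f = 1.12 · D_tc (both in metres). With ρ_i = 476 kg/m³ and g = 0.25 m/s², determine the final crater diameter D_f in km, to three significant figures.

D_f ≈ 181 km

In SI: d = 14900 m, v = 5080 m/s.
ρ_i^0.34 = 476^0.34 = 8.136
d^0.81 = 14900^0.81 = 2400
v^0.48 = 5080^0.48 = 60.09
g^-0.21 = 0.25^-0.21 = 1.338
D_tc = 0.103 × 8.136 × 2400 × 60.09 × 1.338 = 1.617 × 10^5 m
D_f = 1.12 × 1.617 × 10^5 = 1.811 × 10^5 m
     = 181.1 km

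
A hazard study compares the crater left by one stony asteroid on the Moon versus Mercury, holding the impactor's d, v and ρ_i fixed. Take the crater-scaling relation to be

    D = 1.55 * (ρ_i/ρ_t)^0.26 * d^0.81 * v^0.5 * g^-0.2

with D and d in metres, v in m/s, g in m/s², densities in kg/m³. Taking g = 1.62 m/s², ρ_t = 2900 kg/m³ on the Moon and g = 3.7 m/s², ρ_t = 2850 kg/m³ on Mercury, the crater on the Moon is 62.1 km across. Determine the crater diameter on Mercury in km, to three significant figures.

The impactor-only factors (d, v, ρ_i) cancel in the ratio, leaving D_Mercury/D_Moon = (g_Mercury/g_Moon)^-0.2 · (ρ_t,Moon/ρ_t,Mercury)^0.26.
(3.7/1.62)^-0.2 = 2.284^-0.2 = 0.8477
(2900/2850)^0.26 = 1.018^0.26 = 1.005
Ratio = 0.8477 × 1.005 = 0.8519
D_Mercury = 0.8519 × 62.1 km = 52.9 km

D ≈ 52.9 km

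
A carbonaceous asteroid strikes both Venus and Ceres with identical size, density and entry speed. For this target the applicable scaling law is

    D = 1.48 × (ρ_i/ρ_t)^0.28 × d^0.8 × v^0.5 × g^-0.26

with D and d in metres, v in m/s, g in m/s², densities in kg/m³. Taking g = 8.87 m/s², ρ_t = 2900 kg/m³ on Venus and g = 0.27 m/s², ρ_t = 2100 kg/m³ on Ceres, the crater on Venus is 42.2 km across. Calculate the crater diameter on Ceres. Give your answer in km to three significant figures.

D ≈ 115 km

The impactor-only factors (d, v, ρ_i) cancel in the ratio, leaving D_Ceres/D_Venus = (g_Ceres/g_Venus)^-0.26 · (ρ_t,Venus/ρ_t,Ceres)^0.28.
(0.27/8.87)^-0.26 = 0.03044^-0.26 = 2.479
(2900/2100)^0.28 = 1.381^0.28 = 1.095
Ratio = 2.479 × 1.095 = 2.715
D_Ceres = 2.715 × 42.2 km = 115 km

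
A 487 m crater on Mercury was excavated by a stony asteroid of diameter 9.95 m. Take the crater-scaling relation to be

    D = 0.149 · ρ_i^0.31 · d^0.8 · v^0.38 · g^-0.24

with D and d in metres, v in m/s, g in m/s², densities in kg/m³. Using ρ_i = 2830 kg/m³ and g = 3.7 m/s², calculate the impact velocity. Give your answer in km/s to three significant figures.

Rearranging for v: v = [D / (0.149 · 2830^0.31 · 9.95^0.8 · 3.7^-0.24)]^(1/0.38).
2830^0.31 = 11.75
9.95^0.8 = 6.284
3.7^-0.24 = 0.7305
Denominator = 0.149 × 11.75 × 6.284 × 0.7305 = 8.037
D / 8.037 = 487 / 8.037 = 60.59
v = 60.59^(1/0.38) = 60.59^2.6316 = 49042 m/s

v ≈ 49.0 km/s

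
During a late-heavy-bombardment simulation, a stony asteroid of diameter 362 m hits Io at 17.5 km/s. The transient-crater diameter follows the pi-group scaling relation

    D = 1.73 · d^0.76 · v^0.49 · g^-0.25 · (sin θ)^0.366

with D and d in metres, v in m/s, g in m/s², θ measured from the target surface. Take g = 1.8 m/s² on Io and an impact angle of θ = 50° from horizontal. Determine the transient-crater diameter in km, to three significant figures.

D ≈ 14.3 km

In SI units: v = 17500 m/s.
d^0.76 = 362^0.76 = 88.03
v^0.49 = 17500^0.49 = 120.0
g^-0.25 = 1.8^-0.25 = 0.8633
(sin 50°)^0.366 = 0.7660^0.366 = 0.9070
D = 1.73 × 88.03 × 120.0 × 0.8633 × 0.9070 = 14310 m
   = 14.31 km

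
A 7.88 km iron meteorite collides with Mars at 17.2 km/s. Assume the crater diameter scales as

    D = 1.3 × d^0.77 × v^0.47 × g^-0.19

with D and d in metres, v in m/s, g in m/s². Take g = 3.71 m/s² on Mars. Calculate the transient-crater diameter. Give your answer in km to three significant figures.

D ≈ 99.3 km

In SI units: d = 7880 m, v = 17200 m/s.
d^0.77 = 7880^0.77 = 1001
v^0.47 = 17200^0.47 = 97.88
g^-0.19 = 3.71^-0.19 = 0.7795
D = 1.3 × 1001 × 97.88 × 0.7795 = 99286 m
   = 99.29 km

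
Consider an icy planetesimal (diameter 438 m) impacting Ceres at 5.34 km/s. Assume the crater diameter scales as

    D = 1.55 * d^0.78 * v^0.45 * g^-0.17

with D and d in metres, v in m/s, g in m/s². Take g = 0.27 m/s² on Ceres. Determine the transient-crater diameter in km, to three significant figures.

D ≈ 10.6 km

In SI units: v = 5340 m/s.
d^0.78 = 438^0.78 = 114.9
v^0.45 = 5340^0.45 = 47.58
g^-0.17 = 0.27^-0.17 = 1.249
D = 1.55 × 114.9 × 47.58 × 1.249 = 10584 m
   = 10.58 km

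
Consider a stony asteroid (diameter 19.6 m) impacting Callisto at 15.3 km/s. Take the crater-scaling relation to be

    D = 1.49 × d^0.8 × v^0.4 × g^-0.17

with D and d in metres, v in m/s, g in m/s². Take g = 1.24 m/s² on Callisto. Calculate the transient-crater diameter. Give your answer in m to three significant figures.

D ≈ 733 m

In SI units: v = 15300 m/s.
d^0.8 = 19.6^0.8 = 10.81
v^0.4 = 15300^0.4 = 47.19
g^-0.17 = 1.24^-0.17 = 0.9641
D = 1.49 × 10.81 × 47.19 × 0.9641 = 732.8 m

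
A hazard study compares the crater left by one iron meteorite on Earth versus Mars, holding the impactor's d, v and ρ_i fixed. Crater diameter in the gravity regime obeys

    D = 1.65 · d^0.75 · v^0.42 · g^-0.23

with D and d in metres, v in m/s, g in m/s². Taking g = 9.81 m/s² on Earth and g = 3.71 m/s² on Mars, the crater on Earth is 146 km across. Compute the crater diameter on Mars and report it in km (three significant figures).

D ≈ 183 km

All impactor-dependent factors cancel in the ratio, leaving D_Mars/D_Earth = (g_Mars/g_Earth)^-0.23.
(3.71/9.81)^-0.23 = 0.3782^-0.23 = 1.251
D_Mars = 1.251 × 146 km = 183 km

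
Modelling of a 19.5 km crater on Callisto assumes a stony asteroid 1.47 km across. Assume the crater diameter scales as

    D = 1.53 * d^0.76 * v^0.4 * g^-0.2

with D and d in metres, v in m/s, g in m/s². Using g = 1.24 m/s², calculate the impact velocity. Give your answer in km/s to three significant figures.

v ≈ 19.6 km/s

Rearranging for v: v = [D / (1.53 · 1470^0.76 · 1.24^-0.2)]^(1/0.4).
D = 19500 m.
1470^0.76 = 255.4
1.24^-0.2 = 0.9579
Denominator = 1.53 × 255.4 × 0.9579 = 374.3
D / 374.3 = 19500 / 374.3 = 52.10
v = 52.10^(1/0.4) = 52.10^2.5 = 19593 m/s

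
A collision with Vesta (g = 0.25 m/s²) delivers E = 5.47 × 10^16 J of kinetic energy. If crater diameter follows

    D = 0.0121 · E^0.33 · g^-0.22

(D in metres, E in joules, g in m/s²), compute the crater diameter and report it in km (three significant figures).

E^0.33 = (5.47 × 10^16)^0.33 = 3.338 × 10^5
g^-0.22 = 0.25^-0.22 = 1.357
D = 0.0121 × 3.338 × 10^5 × 1.357 = 5481 m
   = 5.481 km

D ≈ 5.48 km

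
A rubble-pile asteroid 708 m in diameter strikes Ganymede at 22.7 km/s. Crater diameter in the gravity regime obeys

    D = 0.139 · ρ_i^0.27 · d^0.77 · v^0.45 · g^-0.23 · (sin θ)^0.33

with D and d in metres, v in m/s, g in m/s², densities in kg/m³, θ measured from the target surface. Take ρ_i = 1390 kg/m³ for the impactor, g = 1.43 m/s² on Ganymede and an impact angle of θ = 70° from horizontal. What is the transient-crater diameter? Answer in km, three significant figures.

D ≈ 12.6 km

In SI units: v = 22700 m/s.
ρ_i^0.27 = 1390^0.27 = 7.057
d^0.77 = 708^0.77 = 156.5
v^0.45 = 22700^0.45 = 91.25
g^-0.23 = 1.43^-0.23 = 0.9210
(sin 70°)^0.33 = 0.9397^0.33 = 0.9797
D = 0.139 × 7.057 × 156.5 × 91.25 × 0.9210 × 0.9797 = 12640 m
   = 12.64 km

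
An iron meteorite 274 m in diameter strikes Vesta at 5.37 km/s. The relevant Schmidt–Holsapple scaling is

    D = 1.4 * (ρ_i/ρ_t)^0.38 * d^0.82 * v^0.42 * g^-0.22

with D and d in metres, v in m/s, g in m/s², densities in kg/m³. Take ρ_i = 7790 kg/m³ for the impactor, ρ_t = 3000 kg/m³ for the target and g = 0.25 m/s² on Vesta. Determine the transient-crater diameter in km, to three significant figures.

D ≈ 10.0 km

In SI units: v = 5370 m/s.
(ρ_i/ρ_t)^0.38 = (7790/3000)^0.38 = 1.437
d^0.82 = 274^0.82 = 99.76
v^0.42 = 5370^0.42 = 36.86
g^-0.22 = 0.25^-0.22 = 1.357
D = 1.4 × 1.437 × 99.76 × 36.86 × 1.357 = 10039 m
   = 10.04 km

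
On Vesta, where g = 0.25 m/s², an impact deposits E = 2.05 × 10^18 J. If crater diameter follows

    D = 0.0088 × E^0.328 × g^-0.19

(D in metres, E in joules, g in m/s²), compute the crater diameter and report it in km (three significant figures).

D ≈ 11.6 km

E^0.328 = (2.05 × 10^18)^0.328 = 1.015 × 10^6
g^-0.19 = 0.25^-0.19 = 1.301
D = 0.0088 × 1.015 × 10^6 × 1.301 = 11621 m
   = 11.62 km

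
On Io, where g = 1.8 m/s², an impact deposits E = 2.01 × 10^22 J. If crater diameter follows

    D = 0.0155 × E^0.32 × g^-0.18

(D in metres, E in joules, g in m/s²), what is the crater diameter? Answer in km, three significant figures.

D ≈ 191 km

E^0.32 = (2.01 × 10^22)^0.32 = 1.371 × 10^7
g^-0.18 = 1.8^-0.18 = 0.8996
D = 0.0155 × 1.371 × 10^7 × 0.8996 = 1.912 × 10^5 m
   = 191.2 km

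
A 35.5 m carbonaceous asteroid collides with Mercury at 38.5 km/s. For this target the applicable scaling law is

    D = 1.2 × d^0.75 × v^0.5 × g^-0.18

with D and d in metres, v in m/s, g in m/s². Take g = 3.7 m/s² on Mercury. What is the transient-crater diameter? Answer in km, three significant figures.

D ≈ 2.71 km

In SI units: v = 38500 m/s.
d^0.75 = 35.5^0.75 = 14.54
v^0.5 = 38500^0.5 = 196.2
g^-0.18 = 3.7^-0.18 = 0.7902
D = 1.2 × 14.54 × 196.2 × 0.7902 = 2705 m
   = 2.705 km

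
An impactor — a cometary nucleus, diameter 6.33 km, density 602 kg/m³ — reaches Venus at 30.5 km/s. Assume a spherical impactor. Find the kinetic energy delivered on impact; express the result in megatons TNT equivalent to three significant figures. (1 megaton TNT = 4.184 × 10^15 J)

E ≈ 8.89 × 10^6 Mt TNT

d = 6330 m; v = 30500 m/s.
Mass m = (π/6) ρ d³ = (π/6) × 602 × (6330)³ = 7.995 × 10^13 kg
E = ½ m v² = 0.5 × 7.995 × 10^13 × (30500)² = 3.719 × 10^22 J
   = 3.719 × 10^22 / 4.184×10^15 = 8.889 × 10^6 Mt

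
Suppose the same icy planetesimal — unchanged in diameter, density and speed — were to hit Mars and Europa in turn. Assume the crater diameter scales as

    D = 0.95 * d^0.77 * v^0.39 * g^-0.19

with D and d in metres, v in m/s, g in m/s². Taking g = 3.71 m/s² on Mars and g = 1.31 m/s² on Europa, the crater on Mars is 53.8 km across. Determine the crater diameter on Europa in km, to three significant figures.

D ≈ 65.6 km

All impactor-dependent factors cancel in the ratio, leaving D_Europa/D_Mars = (g_Europa/g_Mars)^-0.19.
(1.31/3.71)^-0.19 = 0.3531^-0.19 = 1.219
D_Europa = 1.219 × 53.8 km = 65.6 km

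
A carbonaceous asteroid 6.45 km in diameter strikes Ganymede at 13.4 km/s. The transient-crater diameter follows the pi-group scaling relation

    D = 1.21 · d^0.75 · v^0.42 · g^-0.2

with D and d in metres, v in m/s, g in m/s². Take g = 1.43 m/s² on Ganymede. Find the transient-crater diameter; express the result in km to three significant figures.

In SI units: d = 6450 m, v = 13400 m/s.
d^0.75 = 6450^0.75 = 719.7
v^0.42 = 13400^0.42 = 54.12
g^-0.2 = 1.43^-0.2 = 0.9310
D = 1.21 × 719.7 × 54.12 × 0.9310 = 43878 m
   = 43.88 km

D ≈ 43.9 km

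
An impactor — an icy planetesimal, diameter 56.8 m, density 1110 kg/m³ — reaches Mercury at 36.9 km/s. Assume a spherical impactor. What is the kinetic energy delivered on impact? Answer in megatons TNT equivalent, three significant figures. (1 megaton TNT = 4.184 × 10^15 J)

v = 36900 m/s.
Mass m = (π/6) ρ d³ = (π/6) × 1110 × (56.8)³ = 1.065 × 10^8 kg
E = ½ m v² = 0.5 × 1.065 × 10^8 × (36900)² = 7.251 × 10^16 J
   = 7.251 × 10^16 / 4.184×10^15 = 17.33 Mt

E ≈ 17.3 Mt TNT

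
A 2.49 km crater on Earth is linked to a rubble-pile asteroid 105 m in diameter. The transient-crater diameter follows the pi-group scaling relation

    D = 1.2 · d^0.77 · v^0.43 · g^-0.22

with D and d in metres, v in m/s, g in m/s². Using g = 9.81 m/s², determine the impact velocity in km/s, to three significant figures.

Rearranging for v: v = [D / (1.2 · 105^0.77 · 9.81^-0.22)]^(1/0.43).
D = 2490 m.
105^0.77 = 36.00
9.81^-0.22 = 0.6051
Denominator = 1.2 × 36.00 × 0.6051 = 26.14
D / 26.14 = 2490 / 26.14 = 95.26
v = 95.26^(1/0.43) = 95.26^2.3256 = 40009 m/s

v ≈ 40.0 km/s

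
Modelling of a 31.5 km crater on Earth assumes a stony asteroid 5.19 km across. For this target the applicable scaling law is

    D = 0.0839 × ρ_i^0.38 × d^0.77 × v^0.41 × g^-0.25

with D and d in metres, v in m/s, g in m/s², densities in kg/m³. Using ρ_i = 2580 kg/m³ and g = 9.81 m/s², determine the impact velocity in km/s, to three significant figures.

v ≈ 11.5 km/s

Rearranging for v: v = [D / (0.0839 · 2580^0.38 · 5190^0.77 · 9.81^-0.25)]^(1/0.41).
D = 31500 m.
2580^0.38 = 19.79
5190^0.77 = 725.6
9.81^-0.25 = 0.5650
Denominator = 0.0839 × 19.79 × 725.6 × 0.5650 = 680.7
D / 680.7 = 31500 / 680.7 = 46.28
v = 46.28^(1/0.41) = 46.28^2.439 = 11532 m/s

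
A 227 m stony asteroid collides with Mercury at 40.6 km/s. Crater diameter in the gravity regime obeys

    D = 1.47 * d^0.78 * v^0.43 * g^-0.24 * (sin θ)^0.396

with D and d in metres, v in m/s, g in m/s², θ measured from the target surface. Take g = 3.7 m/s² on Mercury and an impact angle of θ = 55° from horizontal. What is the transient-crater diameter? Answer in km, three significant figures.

D ≈ 6.55 km

In SI units: v = 40600 m/s.
d^0.78 = 227^0.78 = 68.82
v^0.43 = 40600^0.43 = 95.87
g^-0.24 = 3.7^-0.24 = 0.7305
(sin 55°)^0.396 = 0.8192^0.396 = 0.9241
D = 1.47 × 68.82 × 95.87 × 0.7305 × 0.9241 = 6547 m
   = 6.547 km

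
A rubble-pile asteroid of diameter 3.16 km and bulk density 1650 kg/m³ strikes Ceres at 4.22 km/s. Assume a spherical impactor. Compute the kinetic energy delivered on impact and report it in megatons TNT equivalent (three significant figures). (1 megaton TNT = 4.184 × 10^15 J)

E ≈ 58000 Mt TNT

d = 3160 m; v = 4220 m/s.
Mass m = (π/6) ρ d³ = (π/6) × 1650 × (3160)³ = 2.726 × 10^13 kg
E = ½ m v² = 0.5 × 2.726 × 10^13 × (4220)² = 2.427 × 10^20 J
   = 2.427 × 10^20 / 4.184×10^15 = 58007 Mt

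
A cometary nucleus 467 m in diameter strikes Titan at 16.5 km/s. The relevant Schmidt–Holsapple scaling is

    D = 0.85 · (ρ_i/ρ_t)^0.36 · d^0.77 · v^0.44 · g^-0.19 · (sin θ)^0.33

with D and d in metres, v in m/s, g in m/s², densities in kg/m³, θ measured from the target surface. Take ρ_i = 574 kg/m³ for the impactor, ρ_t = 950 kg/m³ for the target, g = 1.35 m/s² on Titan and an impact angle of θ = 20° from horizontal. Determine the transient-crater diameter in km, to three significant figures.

In SI units: v = 16500 m/s.
(ρ_i/ρ_t)^0.36 = (574/950)^0.36 = 0.8341
d^0.77 = 467^0.77 = 113.6
v^0.44 = 16500^0.44 = 71.73
g^-0.19 = 1.35^-0.19 = 0.9446
(sin 20°)^0.33 = 0.3420^0.33 = 0.7018
D = 0.85 × 0.8341 × 113.6 × 71.73 × 0.9446 × 0.7018 = 3830 m
   = 3.830 km

D ≈ 3.83 km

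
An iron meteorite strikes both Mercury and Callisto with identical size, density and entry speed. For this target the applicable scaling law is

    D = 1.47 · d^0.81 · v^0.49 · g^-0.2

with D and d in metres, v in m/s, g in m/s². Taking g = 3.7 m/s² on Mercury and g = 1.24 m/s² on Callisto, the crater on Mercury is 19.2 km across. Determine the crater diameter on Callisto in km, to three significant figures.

All impactor-dependent factors cancel in the ratio, leaving D_Callisto/D_Mercury = (g_Callisto/g_Mercury)^-0.2.
(1.24/3.7)^-0.2 = 0.3351^-0.2 = 1.244
D_Callisto = 1.244 × 19.2 km = 23.9 km

D ≈ 23.9 km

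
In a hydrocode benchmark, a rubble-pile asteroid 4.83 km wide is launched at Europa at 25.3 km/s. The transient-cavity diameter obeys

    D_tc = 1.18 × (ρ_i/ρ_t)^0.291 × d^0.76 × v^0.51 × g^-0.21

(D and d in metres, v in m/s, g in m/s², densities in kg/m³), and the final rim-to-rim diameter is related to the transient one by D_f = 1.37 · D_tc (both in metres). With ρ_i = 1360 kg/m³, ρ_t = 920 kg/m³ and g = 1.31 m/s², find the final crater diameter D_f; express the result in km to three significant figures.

In SI: d = 4830 m, v = 25300 m/s.
(ρ_i/ρ_t)^0.291 = (1360/920)^0.291 = 1.120
d^0.76 = 4830^0.76 = 630.7
v^0.51 = 25300^0.51 = 176.0
g^-0.21 = 1.31^-0.21 = 0.9449
D_tc = 1.18 × 1.120 × 630.7 × 176.0 × 0.9449 = 1.386 × 10^5 m
D_f = 1.37 × 1.386 × 10^5 = 1.899 × 10^5 m
     = 189.9 km

D_f ≈ 190 km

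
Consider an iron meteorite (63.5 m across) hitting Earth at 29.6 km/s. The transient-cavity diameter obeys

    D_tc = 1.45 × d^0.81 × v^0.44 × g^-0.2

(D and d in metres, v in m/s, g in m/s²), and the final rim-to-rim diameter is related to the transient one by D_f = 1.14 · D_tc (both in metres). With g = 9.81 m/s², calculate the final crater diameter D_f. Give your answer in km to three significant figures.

v = 29600 m/s.
d^0.81 = 63.5^0.81 = 28.86
v^0.44 = 29600^0.44 = 92.76
g^-0.2 = 9.81^-0.2 = 0.6334
D_tc = 1.45 × 28.86 × 92.76 × 0.6334 = 2459 m
D_f = 1.14 × 2459 = 2803 m
     = 2.803 km

D_f ≈ 2.80 km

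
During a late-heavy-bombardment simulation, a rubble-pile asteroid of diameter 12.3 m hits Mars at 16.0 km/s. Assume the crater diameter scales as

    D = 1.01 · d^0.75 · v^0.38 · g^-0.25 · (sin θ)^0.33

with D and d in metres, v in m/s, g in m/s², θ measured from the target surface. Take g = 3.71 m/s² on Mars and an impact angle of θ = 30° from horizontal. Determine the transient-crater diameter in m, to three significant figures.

In SI units: v = 16000 m/s.
d^0.75 = 12.3^0.75 = 6.568
v^0.38 = 16000^0.38 = 39.59
g^-0.25 = 3.71^-0.25 = 0.7205
(sin 30°)^0.33 = 0.5000^0.33 = 0.7955
D = 1.01 × 6.568 × 39.59 × 0.7205 × 0.7955 = 150.5 m

D ≈ 151 m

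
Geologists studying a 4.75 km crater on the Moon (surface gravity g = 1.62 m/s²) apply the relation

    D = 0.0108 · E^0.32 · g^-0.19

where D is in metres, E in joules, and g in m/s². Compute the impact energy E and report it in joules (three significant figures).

E ≈ 5.75 × 10^17 J

Rearranging: E = [D / (0.0108 · g^-0.19)]^(1/0.32).
D = 4750 m.
g^-0.19 = 1.62^-0.19 = 0.9124
D / (0.0108 × 0.9124) = 4750 / (9.854 × 10^-3) = 4.820 × 10^5
E = (4.820 × 10^5)^3.125 = 5.748 × 10^17 J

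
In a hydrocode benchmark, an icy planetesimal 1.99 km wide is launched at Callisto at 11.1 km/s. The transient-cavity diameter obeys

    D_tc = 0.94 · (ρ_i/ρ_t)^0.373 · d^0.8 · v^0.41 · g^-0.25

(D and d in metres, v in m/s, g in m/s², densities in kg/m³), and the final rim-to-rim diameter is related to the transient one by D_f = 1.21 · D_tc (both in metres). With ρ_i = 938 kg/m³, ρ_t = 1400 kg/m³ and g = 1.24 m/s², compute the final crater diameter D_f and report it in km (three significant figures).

In SI: d = 1990 m, v = 11100 m/s.
(ρ_i/ρ_t)^0.373 = (938/1400)^0.373 = 0.8612
d^0.8 = 1990^0.8 = 435.6
v^0.41 = 11100^0.41 = 45.56
g^-0.25 = 1.24^-0.25 = 0.9476
D_tc = 0.94 × 0.8612 × 435.6 × 45.56 × 0.9476 = 15220 m
D_f = 1.21 × 15220 = 18416 m
     = 18.42 km

D_f ≈ 18.4 km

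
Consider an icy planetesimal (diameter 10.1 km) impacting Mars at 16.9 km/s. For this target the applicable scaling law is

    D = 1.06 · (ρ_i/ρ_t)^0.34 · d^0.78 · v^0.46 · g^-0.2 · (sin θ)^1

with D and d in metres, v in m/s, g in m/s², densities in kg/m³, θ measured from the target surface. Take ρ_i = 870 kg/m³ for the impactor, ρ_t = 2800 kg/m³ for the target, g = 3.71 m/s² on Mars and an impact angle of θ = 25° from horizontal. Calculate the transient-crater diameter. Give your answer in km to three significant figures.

In SI units: d = 10100 m, v = 16900 m/s.
(ρ_i/ρ_t)^0.34 = (870/2800)^0.34 = 0.6721
d^0.78 = 10100^0.78 = 1329
v^0.46 = 16900^0.46 = 88.07
g^-0.2 = 3.71^-0.2 = 0.7694
(sin 25°)^1 = 0.4226^1 = 0.4226
D = 1.06 × 0.6721 × 1329 × 88.07 × 0.7694 × 0.4226 = 27113 m
   = 27.11 km

D ≈ 27.1 km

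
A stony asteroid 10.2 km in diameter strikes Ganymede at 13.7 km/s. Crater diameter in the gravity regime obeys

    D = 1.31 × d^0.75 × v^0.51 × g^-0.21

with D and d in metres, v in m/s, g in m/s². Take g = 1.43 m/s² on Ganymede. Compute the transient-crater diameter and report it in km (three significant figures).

D ≈ 159 km

In SI units: d = 10200 m, v = 13700 m/s.
d^0.75 = 10200^0.75 = 1015
v^0.51 = 13700^0.51 = 128.7
g^-0.21 = 1.43^-0.21 = 0.9276
D = 1.31 × 1015 × 128.7 × 0.9276 = 1.587 × 10^5 m
   = 158.7 km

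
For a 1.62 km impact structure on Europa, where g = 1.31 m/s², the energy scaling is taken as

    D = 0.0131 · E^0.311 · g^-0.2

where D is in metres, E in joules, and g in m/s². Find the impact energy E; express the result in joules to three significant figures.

Rearranging: E = [D / (0.0131 · g^-0.2)]^(1/0.311).
D = 1620 m.
g^-0.2 = 1.31^-0.2 = 0.9474
D / (0.0131 × 0.9474) = 1620 / (0.01241) = 1.305 × 10^5
E = (1.305 × 10^5)^3.2154 = 2.810 × 10^16 J

E ≈ 2.81 × 10^16 J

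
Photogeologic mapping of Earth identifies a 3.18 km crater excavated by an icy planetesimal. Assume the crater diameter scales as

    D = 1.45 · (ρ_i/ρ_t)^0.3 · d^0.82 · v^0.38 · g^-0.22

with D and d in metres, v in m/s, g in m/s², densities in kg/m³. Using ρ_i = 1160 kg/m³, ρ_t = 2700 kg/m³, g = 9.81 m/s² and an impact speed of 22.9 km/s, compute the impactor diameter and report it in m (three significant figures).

d ≈ 285 m

Rearranging for d: d = [D / (1.45 · (1160/2700)^0.3 · 22900^0.38 · 9.81^-0.22)]^(1/0.82).
D = 3180 m.
(1160/2700)^0.3 = 0.7761
22900^0.38 = 45.37
9.81^-0.22 = 0.6051
Denominator = 1.45 × 0.7761 × 45.37 × 0.6051 = 30.89
D / 30.89 = 3180 / 30.89 = 102.9
d = 102.9^(1/0.82) = 102.9^1.2195 = 284.5 m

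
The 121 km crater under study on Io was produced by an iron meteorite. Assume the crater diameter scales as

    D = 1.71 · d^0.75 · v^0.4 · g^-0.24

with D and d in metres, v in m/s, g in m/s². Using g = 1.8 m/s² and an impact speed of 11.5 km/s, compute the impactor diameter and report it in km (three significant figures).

d ≈ 24.1 km

Rearranging for d: d = [D / (1.71 · 11500^0.4 · 1.8^-0.24)]^(1/0.75).
D = 121000 m.
11500^0.4 = 42.10
1.8^-0.24 = 0.8684
Denominator = 1.71 × 42.10 × 0.8684 = 62.52
D / 62.52 = 121000 / 62.52 = 1935
d = 1935^(1/0.75) = 1935^1.3333 = 24106 m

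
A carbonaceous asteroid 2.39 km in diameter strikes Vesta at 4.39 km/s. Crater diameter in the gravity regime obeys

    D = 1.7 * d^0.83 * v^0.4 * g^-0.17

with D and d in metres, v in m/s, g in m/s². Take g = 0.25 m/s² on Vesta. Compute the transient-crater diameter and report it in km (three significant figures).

D ≈ 39.3 km

In SI units: d = 2390 m, v = 4390 m/s.
d^0.83 = 2390^0.83 = 636.9
v^0.4 = 4390^0.4 = 28.64
g^-0.17 = 0.25^-0.17 = 1.266
D = 1.7 × 636.9 × 28.64 × 1.266 = 39258 m
   = 39.26 km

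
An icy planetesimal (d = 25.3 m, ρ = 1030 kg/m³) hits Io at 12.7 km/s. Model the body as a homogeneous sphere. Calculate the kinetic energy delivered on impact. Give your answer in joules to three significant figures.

v = 12700 m/s.
Mass m = (π/6) ρ d³ = (π/6) × 1030 × (25.3)³ = 8.734 × 10^6 kg
E = ½ m v² = 0.5 × 8.734 × 10^6 × (12700)² = 7.044 × 10^14 J

E ≈ 7.04 × 10^14 J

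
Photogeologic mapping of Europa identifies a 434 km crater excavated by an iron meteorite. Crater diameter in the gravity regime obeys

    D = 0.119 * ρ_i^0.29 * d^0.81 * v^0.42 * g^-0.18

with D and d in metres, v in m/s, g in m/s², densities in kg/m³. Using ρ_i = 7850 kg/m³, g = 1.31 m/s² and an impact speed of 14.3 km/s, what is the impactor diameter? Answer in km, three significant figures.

d ≈ 37.9 km

Rearranging for d: d = [D / (0.119 · 7850^0.29 · 14300^0.42 · 1.31^-0.18)]^(1/0.81).
D = 434000 m.
7850^0.29 = 13.47
14300^0.42 = 55.62
1.31^-0.18 = 0.9526
Denominator = 0.119 × 13.47 × 55.62 × 0.9526 = 84.93
D / 84.93 = 434000 / 84.93 = 5110
d = 5110^(1/0.81) = 5110^1.2346 = 37881 m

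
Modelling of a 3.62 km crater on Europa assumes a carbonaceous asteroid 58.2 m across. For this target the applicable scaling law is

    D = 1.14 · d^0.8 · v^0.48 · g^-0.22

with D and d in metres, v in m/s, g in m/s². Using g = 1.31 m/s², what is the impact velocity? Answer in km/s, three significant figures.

Rearranging for v: v = [D / (1.14 · 58.2^0.8 · 1.31^-0.22)]^(1/0.48).
D = 3620 m.
58.2^0.8 = 25.82
1.31^-0.22 = 0.9423
Denominator = 1.14 × 25.82 × 0.9423 = 27.74
D / 27.74 = 3620 / 27.74 = 130.5
v = 130.5^(1/0.48) = 130.5^2.0833 = 25554 m/s

v ≈ 25.6 km/s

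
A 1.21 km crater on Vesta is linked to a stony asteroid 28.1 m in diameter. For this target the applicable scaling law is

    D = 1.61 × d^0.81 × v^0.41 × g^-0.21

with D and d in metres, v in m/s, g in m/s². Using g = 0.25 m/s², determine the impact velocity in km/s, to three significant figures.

v ≈ 6.98 km/s

Rearranging for v: v = [D / (1.61 · 28.1^0.81 · 0.25^-0.21)]^(1/0.41).
D = 1210 m.
28.1^0.81 = 14.91
0.25^-0.21 = 1.338
Denominator = 1.61 × 14.91 × 1.338 = 32.12
D / 32.12 = 1210 / 32.12 = 37.67
v = 37.67^(1/0.41) = 37.67^2.439 = 6980 m/s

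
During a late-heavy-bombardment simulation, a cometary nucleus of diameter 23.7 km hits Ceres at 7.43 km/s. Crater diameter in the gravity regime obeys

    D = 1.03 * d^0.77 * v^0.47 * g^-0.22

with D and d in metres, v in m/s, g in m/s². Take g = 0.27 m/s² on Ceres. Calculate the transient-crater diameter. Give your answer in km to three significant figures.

In SI units: d = 23700 m, v = 7430 m/s.
d^0.77 = 23700^0.77 = 2336
v^0.47 = 7430^0.47 = 65.97
g^-0.22 = 0.27^-0.22 = 1.334
D = 1.03 × 2336 × 65.97 × 1.334 = 2.117 × 10^5 m
   = 211.7 km

D ≈ 212 km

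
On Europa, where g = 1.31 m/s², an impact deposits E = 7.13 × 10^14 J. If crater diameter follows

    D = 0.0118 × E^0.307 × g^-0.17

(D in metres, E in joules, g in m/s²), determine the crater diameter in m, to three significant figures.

E^0.307 = (7.13 × 10^14)^0.307 = 3.630 × 10^4
g^-0.17 = 1.31^-0.17 = 0.9551
D = 0.0118 × 3.630 × 10^4 × 0.9551 = 409.1 m

D ≈ 409 m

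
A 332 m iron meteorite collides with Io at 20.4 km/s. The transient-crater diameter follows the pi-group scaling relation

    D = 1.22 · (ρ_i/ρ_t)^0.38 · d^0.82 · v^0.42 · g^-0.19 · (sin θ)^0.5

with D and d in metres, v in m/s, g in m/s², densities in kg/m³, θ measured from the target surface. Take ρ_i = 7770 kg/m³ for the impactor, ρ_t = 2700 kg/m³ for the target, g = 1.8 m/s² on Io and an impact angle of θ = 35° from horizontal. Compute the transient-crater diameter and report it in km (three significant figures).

D ≈ 9.31 km

In SI units: v = 20400 m/s.
(ρ_i/ρ_t)^0.38 = (7770/2700)^0.38 = 1.494
d^0.82 = 332^0.82 = 116.8
v^0.42 = 20400^0.42 = 64.57
g^-0.19 = 1.8^-0.19 = 0.8943
(sin 35°)^0.5 = 0.5736^0.5 = 0.7574
D = 1.22 × 1.494 × 116.8 × 64.57 × 0.8943 × 0.7574 = 9311 m
   = 9.311 km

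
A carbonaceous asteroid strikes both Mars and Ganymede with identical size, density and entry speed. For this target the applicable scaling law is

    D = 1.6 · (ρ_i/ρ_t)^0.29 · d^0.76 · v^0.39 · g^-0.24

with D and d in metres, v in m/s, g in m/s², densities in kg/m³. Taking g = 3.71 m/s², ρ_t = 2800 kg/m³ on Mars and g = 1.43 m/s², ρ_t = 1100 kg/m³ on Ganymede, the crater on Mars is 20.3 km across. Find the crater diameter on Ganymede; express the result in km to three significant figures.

The impactor-only factors (d, v, ρ_i) cancel in the ratio, leaving D_Ganymede/D_Mars = (g_Ganymede/g_Mars)^-0.24 · (ρ_t,Mars/ρ_t,Ganymede)^0.29.
(1.43/3.71)^-0.24 = 0.3854^-0.24 = 1.257
(2800/1100)^0.29 = 2.545^0.29 = 1.311
Ratio = 1.257 × 1.311 = 1.648
D_Ganymede = 1.648 × 20.3 km = 33.5 km

D ≈ 33.5 km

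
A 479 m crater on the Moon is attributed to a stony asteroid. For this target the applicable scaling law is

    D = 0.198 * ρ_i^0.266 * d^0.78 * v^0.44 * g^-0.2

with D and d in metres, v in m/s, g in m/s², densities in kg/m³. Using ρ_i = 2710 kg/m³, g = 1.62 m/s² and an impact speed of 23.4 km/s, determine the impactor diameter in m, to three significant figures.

Rearranging for d: d = [D / (0.198 · 2710^0.266 · 23400^0.44 · 1.62^-0.2)]^(1/0.78).
2710^0.266 = 8.188
23400^0.44 = 83.65
1.62^-0.2 = 0.9080
Denominator = 0.198 × 8.188 × 83.65 × 0.9080 = 123.1
D / 123.1 = 479 / 123.1 = 3.891
d = 3.891^(1/0.78) = 3.891^1.2821 = 5.708 m

d ≈ 5.71 m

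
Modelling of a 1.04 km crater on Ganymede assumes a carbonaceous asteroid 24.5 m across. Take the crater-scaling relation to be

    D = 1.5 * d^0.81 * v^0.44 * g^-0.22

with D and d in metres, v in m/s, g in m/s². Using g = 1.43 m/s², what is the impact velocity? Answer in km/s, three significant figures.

Rearranging for v: v = [D / (1.5 · 24.5^0.81 · 1.43^-0.22)]^(1/0.44).
D = 1040 m.
24.5^0.81 = 13.34
1.43^-0.22 = 0.9243
Denominator = 1.5 × 13.34 × 0.9243 = 18.50
D / 18.50 = 1040 / 18.50 = 56.22
v = 56.22^(1/0.44) = 56.22^2.2727 = 9484 m/s

v ≈ 9.48 km/s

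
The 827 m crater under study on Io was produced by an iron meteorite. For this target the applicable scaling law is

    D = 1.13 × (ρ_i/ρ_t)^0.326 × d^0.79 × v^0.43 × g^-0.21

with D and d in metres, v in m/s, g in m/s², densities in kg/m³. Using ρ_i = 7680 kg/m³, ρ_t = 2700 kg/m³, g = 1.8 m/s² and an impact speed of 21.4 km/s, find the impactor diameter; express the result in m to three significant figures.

d ≈ 14.1 m

Rearranging for d: d = [D / (1.13 · (7680/2700)^0.326 · 21400^0.43 · 1.8^-0.21)]^(1/0.79).
(7680/2700)^0.326 = 1.406
21400^0.43 = 72.79
1.8^-0.21 = 0.8839
Denominator = 1.13 × 1.406 × 72.79 × 0.8839 = 102.2
D / 102.2 = 827 / 102.2 = 8.092
d = 8.092^(1/0.79) = 8.092^1.2658 = 14.11 m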